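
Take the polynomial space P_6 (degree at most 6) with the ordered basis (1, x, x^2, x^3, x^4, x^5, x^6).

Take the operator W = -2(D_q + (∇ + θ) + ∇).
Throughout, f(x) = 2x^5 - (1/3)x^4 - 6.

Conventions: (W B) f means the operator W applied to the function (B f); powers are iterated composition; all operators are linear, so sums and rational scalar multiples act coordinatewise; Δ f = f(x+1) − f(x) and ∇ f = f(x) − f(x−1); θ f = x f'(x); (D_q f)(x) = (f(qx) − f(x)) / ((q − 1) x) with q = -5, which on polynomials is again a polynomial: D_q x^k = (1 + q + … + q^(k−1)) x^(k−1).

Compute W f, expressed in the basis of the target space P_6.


g(x) = -20x^5 - (6364/3)x^4 + 16x^3 - 88x^2 + (136/3)x - 28/3

D_q f = 1042x^4 + (104/3)x^3
∇ f = 10x^4 - (64/3)x^3 + 22x^2 - (34/3)x + 7/3
θ f = 10x^5 - (4/3)x^4
(∇ + θ) f = 10x^5 + (26/3)x^4 - (64/3)x^3 + 22x^2 - (34/3)x + 7/3
∇ f = 10x^4 - (64/3)x^3 + 22x^2 - (34/3)x + 7/3
(D_q + (∇ + θ) + ∇) f = 10x^5 + (3182/3)x^4 - 8x^3 + 44x^2 - (68/3)x + 14/3
(-2(D_q + (∇ + θ) + ∇)) f = -20x^5 - (6364/3)x^4 + 16x^3 - 88x^2 + (136/3)x - 28/3


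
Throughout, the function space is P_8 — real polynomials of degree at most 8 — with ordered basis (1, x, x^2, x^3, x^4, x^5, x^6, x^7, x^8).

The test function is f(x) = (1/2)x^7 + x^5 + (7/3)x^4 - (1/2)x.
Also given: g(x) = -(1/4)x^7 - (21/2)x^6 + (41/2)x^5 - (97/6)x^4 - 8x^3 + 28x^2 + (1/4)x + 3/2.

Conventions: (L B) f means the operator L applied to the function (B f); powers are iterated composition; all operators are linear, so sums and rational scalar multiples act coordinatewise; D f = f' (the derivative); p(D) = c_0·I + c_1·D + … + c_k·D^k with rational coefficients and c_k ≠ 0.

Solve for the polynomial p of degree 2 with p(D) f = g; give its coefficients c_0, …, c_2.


D^0 f = (1/2)x^7 + x^5 + (7/3)x^4 - (1/2)x
D^1 f = (7/2)x^6 + 5x^4 + (28/3)x^3 - 1/2
D^2 f = 21x^5 + 20x^3 + 28x^2
matching coefficients of g against c_0 f + c_1 Df + … from the top degree down determines the c_i
solution: c_0 = -1/2, c_1 = -3, c_2 = 1

c_0 = -1/2, c_1 = -3, c_2 = 1


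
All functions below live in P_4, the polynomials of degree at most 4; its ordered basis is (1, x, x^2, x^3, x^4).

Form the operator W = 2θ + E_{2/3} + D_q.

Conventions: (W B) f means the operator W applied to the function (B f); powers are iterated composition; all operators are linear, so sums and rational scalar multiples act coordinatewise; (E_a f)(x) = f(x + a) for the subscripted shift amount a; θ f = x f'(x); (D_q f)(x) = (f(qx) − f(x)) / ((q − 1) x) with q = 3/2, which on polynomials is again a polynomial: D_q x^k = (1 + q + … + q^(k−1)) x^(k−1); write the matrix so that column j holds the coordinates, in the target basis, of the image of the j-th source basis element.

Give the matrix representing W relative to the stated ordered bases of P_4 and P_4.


image of 1: 1
image of x: 3x + 5/3
image of x^2: 5x^2 + (23/6)x + 4/9
image of x^3: 7x^3 + (27/4)x^2 + (4/3)x + 8/27
image of x^4: 9x^4 + (259/24)x^3 + (8/3)x^2 + (32/27)x + 16/81
each image's coordinates form column j of the matrix

the matrix is [[1, 5/3, 4/9, 8/27, 16/81]; [0, 3, 23/6, 4/3, 32/27]; [0, 0, 5, 27/4, 8/3]; [0, 0, 0, 7, 259/24]; [0, 0, 0, 0, 9]] (rows listed top to bottom)


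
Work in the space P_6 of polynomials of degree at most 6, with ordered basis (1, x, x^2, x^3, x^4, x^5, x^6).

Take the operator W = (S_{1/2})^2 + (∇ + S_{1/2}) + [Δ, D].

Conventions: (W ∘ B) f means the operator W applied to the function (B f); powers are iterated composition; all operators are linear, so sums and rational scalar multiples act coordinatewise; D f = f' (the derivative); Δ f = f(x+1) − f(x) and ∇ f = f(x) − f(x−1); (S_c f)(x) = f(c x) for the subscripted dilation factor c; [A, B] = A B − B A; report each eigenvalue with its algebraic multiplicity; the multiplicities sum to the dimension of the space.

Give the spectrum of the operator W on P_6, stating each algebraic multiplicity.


image of 1: 2
image of x: (3/4)x + 1
image of x^2: (5/16)x^2 + 2x - 1
image of x^3: (9/64)x^3 + 3x^2 - 3x + 1
image of x^4: (17/256)x^4 + 4x^3 - 6x^2 + 4x - 1
image of x^5: (33/1024)x^5 + 5x^4 - 10x^3 + 10x^2 - 5x + 1
image of x^6: (65/4096)x^6 + 6x^5 - 15x^4 + 20x^3 - 15x^2 + 6x - 1
the matrix is upper triangular; its diagonal is (2, 3/4, 5/16, 9/64, 17/256, 33/1024, 65/4096)
for a triangular matrix the eigenvalues are the diagonal entries, with algebraic multiplicity their repetition count

λ = 65/4096 (multiplicity 1), λ = 33/1024 (multiplicity 1), λ = 17/256 (multiplicity 1), λ = 9/64 (multiplicity 1), λ = 5/16 (multiplicity 1), λ = 3/4 (multiplicity 1), λ = 2 (multiplicity 1)


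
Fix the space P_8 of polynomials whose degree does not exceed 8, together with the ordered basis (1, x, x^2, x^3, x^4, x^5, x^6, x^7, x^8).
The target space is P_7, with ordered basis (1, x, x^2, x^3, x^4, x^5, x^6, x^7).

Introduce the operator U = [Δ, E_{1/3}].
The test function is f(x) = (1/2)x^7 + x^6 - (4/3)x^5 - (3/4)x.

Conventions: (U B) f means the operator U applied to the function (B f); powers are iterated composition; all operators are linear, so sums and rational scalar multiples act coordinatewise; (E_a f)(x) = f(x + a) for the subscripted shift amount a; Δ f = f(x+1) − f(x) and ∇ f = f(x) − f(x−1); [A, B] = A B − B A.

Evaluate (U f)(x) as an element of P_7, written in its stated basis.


E_{1/3} f = (1/2)x^7 + (13/6)x^6 + (11/6)x^5 + (5/54)x^4 - (85/162)x^3 - (43/162)x^2 - (2341/2916)x - 2221/8748
Δ E_{1/3} f = (7/2)x^6 + (47/2)x^5 + (355/6)x^4 + (4295/54)x^3 + (3257/54)x^2 + (3877/162)x + 8747/2916
Δ f = (7/2)x^6 + (33/2)x^5 + (155/6)x^4 + (145/6)x^3 + (73/6)x^2 + (17/6)x - 7/12
E_{1/3} Δ f = (7/2)x^6 + (47/2)x^5 + (355/6)x^4 + (4295/54)x^3 + (3257/54)x^2 + (3877/162)x + 8747/2916
[Δ, E_{1/3}] f = 0

the result is g(x) = 0


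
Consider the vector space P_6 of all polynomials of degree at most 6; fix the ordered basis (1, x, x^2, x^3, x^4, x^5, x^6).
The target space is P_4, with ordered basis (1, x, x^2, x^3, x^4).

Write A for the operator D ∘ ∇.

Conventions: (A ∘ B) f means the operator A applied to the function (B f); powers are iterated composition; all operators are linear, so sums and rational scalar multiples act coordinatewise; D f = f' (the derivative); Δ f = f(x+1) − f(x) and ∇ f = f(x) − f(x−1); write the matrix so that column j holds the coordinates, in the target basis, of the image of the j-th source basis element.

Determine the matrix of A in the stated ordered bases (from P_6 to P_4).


the matrix is [[0, 0, 2, -3, 4, -5, 6]; [0, 0, 0, 6, -12, 20, -30]; [0, 0, 0, 0, 12, -30, 60]; [0, 0, 0, 0, 0, 20, -60]; [0, 0, 0, 0, 0, 0, 30]] (rows listed top to bottom)

image of 1: 0
image of x: 0
image of x^2: 2
image of x^3: 6x - 3
image of x^4: 12x^2 - 12x + 4
image of x^5: 20x^3 - 30x^2 + 20x - 5
image of x^6: 30x^4 - 60x^3 + 60x^2 - 30x + 6
each image's coordinates form column j of the matrix


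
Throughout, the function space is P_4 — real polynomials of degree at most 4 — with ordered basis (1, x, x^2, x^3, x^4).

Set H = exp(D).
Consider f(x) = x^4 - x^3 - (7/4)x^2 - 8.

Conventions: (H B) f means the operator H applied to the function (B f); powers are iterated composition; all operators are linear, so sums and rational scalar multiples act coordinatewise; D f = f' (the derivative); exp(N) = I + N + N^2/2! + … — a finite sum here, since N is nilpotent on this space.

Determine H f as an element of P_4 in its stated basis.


g(x) = x^4 + 3x^3 + (5/4)x^2 - (5/2)x - 39/4

order-1 term: 4x^3 - 3x^2 - (7/2)x
order-2 term: 6x^2 - 3x - 7/4
order-3 term: 4x - 1
order-4 term: 1
the series for exp(D) f terminates at order 4
exp(D) f = x^4 + 3x^3 + (5/4)x^2 - (5/2)x - 39/4


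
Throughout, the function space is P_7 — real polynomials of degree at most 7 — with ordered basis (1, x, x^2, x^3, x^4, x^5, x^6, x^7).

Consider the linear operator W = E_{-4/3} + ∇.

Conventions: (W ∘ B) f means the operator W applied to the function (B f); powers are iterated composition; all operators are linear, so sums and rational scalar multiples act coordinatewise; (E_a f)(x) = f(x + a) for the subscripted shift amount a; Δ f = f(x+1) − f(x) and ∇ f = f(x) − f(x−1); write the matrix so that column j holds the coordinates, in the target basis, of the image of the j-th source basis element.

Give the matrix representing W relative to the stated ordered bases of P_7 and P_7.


the matrix is [[1, -1/3, 7/9, -37/27, 175/81, -781/243, 3367/729, -14197/2187]; [0, 1, -2/3, 7/3, -148/27, 875/81, -1562/81, 23569/729]; [0, 0, 1, -1, 14/3, -370/27, 875/27, -5467/81]; [0, 0, 0, 1, -4/3, 70/9, -740/27, 6125/81]; [0, 0, 0, 0, 1, -5/3, 35/3, -1295/27]; [0, 0, 0, 0, 0, 1, -2, 49/3]; [0, 0, 0, 0, 0, 0, 1, -7/3]; [0, 0, 0, 0, 0, 0, 0, 1]] (rows listed top to bottom)

image of 1: 1
image of x: x - 1/3
image of x^2: x^2 - (2/3)x + 7/9
image of x^3: x^3 - x^2 + (7/3)x - 37/27
image of x^4: x^4 - (4/3)x^3 + (14/3)x^2 - (148/27)x + 175/81
image of x^5: x^5 - (5/3)x^4 + (70/9)x^3 - (370/27)x^2 + (875/81)x - 781/243
image of x^6: x^6 - 2x^5 + (35/3)x^4 - (740/27)x^3 + (875/27)x^2 - (1562/81)x + 3367/729
image of x^7: x^7 - (7/3)x^6 + (49/3)x^5 - (1295/27)x^4 + (6125/81)x^3 - (5467/81)x^2 + (23569/729)x - 14197/2187
each image's coordinates form column j of the matrix


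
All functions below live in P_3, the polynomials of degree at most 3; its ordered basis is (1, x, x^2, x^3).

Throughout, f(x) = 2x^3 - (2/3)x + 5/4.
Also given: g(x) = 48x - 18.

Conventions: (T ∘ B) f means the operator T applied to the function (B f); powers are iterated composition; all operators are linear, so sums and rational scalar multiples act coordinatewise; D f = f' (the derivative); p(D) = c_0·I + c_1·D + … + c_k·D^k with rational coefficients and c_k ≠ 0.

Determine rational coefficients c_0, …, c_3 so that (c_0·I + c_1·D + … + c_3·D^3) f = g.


D^0 f = 2x^3 - (2/3)x + 5/4
D^1 f = 6x^2 - 2/3
D^2 f = 12x
D^3 f = 12
matching coefficients of g against c_0 f + c_1 Df + … from the top degree down determines the c_i
solution: c_0 = 0, c_1 = 0, c_2 = 4, c_3 = -3/2

p(D) = 4·D^2 − (3/2)·D^3, i.e. c_0 = 0, c_1 = 0, c_2 = 4, c_3 = -3/2


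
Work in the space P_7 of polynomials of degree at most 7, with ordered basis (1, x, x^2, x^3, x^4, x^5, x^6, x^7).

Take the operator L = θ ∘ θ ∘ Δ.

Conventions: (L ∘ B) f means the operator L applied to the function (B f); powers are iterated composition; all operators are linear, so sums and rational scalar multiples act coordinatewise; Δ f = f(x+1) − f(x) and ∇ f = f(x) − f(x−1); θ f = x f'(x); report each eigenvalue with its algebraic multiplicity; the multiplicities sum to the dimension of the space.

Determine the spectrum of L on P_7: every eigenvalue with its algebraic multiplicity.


image of 1: 0
image of x: 0
image of x^2: 2x
image of x^3: 12x^2 + 3x
image of x^4: 36x^3 + 24x^2 + 4x
image of x^5: 80x^4 + 90x^3 + 40x^2 + 5x
image of x^6: 150x^5 + 240x^4 + 180x^3 + 60x^2 + 6x
image of x^7: 252x^6 + 525x^5 + 560x^4 + 315x^3 + 84x^2 + 7x
the matrix is upper triangular; its diagonal is (0, 0, 0, 0, 0, 0, 0, 0)
for a triangular matrix the eigenvalues are the diagonal entries, with algebraic multiplicity their repetition count

λ = 0 (multiplicity 8)


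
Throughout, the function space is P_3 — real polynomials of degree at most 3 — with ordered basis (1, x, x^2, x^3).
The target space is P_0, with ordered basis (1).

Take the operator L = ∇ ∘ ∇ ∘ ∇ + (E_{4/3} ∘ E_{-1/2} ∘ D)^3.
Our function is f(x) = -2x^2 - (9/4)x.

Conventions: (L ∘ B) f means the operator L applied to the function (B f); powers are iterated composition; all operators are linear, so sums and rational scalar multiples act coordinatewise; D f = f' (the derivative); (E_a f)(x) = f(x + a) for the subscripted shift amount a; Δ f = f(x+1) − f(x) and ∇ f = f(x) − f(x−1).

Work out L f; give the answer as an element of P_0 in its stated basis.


the result is g(x) = 0

∇ f = -4x - 1/4
∇ ∇ f = -4
∇ ∇ ∇ f = 0
D f = -4x - 9/4
E_{-1/2} D f = -4x - 1/4
E_{4/3} E_{-1/2} D f = -4x - 67/12
D (E_{4/3} ∘ E_{-1/2} ∘ D) f = -4
E_{-1/2} D (E_{4/3} ∘ E_{-1/2} ∘ D) f = -4
E_{4/3} E_{-1/2} D (E_{4/3} ∘ E_{-1/2} ∘ D) f = -4
D (E_{4/3} ∘ E_{-1/2} ∘ D) (E_{4/3} ∘ E_{-1/2} ∘ D) f = 0
E_{-1/2} D (E_{4/3} ∘ E_{-1/2} ∘ D) (E_{4/3} ∘ E_{-1/2} ∘ D) f = 0
E_{4/3} E_{-1/2} D (E_{4/3} ∘ E_{-1/2} ∘ D) (E_{4/3} ∘ E_{-1/2} ∘ D) f = 0
(∇ ∘ ∇ ∘ ∇ + (E_{4/3} ∘ E_{-1/2} ∘ D)^3) f = 0


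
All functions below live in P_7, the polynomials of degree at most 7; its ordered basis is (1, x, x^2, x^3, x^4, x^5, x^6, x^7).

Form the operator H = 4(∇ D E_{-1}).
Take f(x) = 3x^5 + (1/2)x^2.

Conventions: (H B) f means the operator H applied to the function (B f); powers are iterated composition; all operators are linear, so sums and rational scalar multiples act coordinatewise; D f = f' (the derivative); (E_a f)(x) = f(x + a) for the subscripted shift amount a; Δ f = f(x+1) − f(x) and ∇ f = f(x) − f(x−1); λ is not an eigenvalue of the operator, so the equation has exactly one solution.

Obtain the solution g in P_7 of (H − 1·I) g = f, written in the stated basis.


write g with unknown coordinates in the stated basis and equate coefficients in (H − 1·I) g = f
solving from the highest basis element down gives g = -3x^5 - 240x^3 + (2159/2)x^2 - 7440x + 18176
check: H g = -240x^3 + 1080x^2 - 7440x + 18176
so H g − 1·g = 3x^5 + (1/2)x^2 = f ✓

g(x) = -3x^5 - 240x^3 + (2159/2)x^2 - 7440x + 18176


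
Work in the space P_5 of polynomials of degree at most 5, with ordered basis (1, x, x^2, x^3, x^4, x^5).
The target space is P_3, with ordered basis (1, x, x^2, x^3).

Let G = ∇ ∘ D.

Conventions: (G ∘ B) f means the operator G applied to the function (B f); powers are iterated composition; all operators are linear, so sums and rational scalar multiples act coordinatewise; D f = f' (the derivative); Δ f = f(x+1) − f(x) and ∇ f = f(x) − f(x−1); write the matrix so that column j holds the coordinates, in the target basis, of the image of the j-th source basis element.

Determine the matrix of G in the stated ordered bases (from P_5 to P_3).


image of 1: 0
image of x: 0
image of x^2: 2
image of x^3: 6x - 3
image of x^4: 12x^2 - 12x + 4
image of x^5: 20x^3 - 30x^2 + 20x - 5
each image's coordinates form column j of the matrix

the matrix is [[0, 0, 2, -3, 4, -5]; [0, 0, 0, 6, -12, 20]; [0, 0, 0, 0, 12, -30]; [0, 0, 0, 0, 0, 20]] (rows listed top to bottom)


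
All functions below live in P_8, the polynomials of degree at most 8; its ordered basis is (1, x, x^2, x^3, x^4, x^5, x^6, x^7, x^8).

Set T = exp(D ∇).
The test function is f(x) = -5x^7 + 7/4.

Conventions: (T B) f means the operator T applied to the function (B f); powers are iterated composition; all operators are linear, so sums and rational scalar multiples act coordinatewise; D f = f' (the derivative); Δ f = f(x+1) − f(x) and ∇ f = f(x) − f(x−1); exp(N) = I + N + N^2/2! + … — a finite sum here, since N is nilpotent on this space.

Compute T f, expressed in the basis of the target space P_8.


the image equals g(x) = -5x^7 - 210x^5 + 525x^4 - 2800x^3 + 6825x^2 - 11760x + 37947/4

order-1 term: -210x^5 + 525x^4 - 700x^3 + 525x^2 - 210x + 35
order-2 term: -2100x^3 + 6300x^2 - 7350x + 3150
order-3 term: -4200x + 6300
the series for exp(D ∇) f terminates at order 3
exp(D ∇) f = -5x^7 - 210x^5 + 525x^4 - 2800x^3 + 6825x^2 - 11760x + 37947/4


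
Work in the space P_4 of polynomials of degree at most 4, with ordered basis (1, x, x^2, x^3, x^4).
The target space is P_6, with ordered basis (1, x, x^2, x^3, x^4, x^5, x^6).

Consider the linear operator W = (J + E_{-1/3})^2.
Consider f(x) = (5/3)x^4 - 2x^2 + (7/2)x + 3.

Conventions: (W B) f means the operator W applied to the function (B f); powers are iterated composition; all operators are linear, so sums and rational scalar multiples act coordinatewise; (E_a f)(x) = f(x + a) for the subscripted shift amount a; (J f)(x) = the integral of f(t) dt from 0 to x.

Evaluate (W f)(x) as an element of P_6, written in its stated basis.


g(x) = (1/18)x^6 + (2/3)x^5 + (7/18)x^4 - (481/108)x^3 + (691/81)x^2 + (3623/486)x - 1969/2916

J f = (1/3)x^5 - (2/3)x^3 + (7/4)x^2 + 3x
E_{-1/3} f = (5/3)x^4 - (20/9)x^3 - (8/9)x^2 + (743/162)x + 793/486
(J + E_{-1/3}) f = (1/3)x^5 + (5/3)x^4 - (26/9)x^3 + (31/36)x^2 + (1229/162)x + 793/486
J (J + E_{-1/3}) f = (1/18)x^6 + (1/3)x^5 - (13/18)x^4 + (31/108)x^3 + (1229/324)x^2 + (793/486)x
E_{-1/3} (J + E_{-1/3}) f = (1/3)x^5 + (10/9)x^4 - (128/27)x^3 + (1535/324)x^2 + (1415/243)x - 1969/2916
(J + E_{-1/3}) (J + E_{-1/3}) f = (1/18)x^6 + (2/3)x^5 + (7/18)x^4 - (481/108)x^3 + (691/81)x^2 + (3623/486)x - 1969/2916


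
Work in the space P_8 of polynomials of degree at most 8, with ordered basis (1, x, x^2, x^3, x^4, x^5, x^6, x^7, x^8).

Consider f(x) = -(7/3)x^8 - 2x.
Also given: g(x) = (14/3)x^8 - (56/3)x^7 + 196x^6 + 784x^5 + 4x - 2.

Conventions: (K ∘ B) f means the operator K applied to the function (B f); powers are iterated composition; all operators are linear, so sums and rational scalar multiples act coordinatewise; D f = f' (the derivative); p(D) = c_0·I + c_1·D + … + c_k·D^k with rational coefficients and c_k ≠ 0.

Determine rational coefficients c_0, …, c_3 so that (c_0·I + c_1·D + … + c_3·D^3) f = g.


D^0 f = -(7/3)x^8 - 2x
D^1 f = -(56/3)x^7 - 2
D^2 f = -(392/3)x^6
D^3 f = -784x^5
matching coefficients of g against c_0 f + c_1 Df + … from the top degree down determines the c_i
solution: c_0 = -2, c_1 = 1, c_2 = -3/2, c_3 = -1

p(D) = -2·I + D − (3/2)·D^2 − D^3, i.e. c_0 = -2, c_1 = 1, c_2 = -3/2, c_3 = -1


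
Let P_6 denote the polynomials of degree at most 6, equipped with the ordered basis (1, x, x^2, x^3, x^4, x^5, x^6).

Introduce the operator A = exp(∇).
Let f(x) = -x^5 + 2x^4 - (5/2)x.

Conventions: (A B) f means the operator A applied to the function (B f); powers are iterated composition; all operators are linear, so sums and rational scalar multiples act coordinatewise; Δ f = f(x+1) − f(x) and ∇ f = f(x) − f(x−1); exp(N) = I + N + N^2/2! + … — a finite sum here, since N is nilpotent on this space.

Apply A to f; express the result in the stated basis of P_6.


the image equals g(x) = -x^5 - 3x^4 + 8x^3 + 10x^2 - (31/2)x - 5/2

order-1 term: -5x^4 + 18x^3 - 22x^2 + 13x - 11/2
order-2 term: -10x^3 + 42x^2 - 59x + 29
order-3 term: -10x^2 + 38x - 37
order-4 term: -5x + 12
order-5 term: -1
the series for exp(∇) f terminates at order 5
exp(∇) f = -x^5 - 3x^4 + 8x^3 + 10x^2 - (31/2)x - 5/2


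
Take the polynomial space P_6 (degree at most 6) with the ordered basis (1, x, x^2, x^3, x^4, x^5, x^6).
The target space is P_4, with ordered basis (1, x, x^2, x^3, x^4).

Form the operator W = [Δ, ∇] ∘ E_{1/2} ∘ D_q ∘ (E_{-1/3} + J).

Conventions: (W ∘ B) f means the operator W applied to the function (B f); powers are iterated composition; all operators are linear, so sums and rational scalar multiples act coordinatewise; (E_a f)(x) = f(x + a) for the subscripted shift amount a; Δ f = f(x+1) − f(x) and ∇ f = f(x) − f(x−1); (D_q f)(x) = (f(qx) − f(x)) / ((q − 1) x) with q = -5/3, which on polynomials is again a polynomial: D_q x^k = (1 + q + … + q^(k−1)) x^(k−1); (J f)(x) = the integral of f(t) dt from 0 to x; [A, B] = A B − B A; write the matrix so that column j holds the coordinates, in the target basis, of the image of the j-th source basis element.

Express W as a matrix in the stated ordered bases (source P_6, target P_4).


the matrix is [[0, 0, 0, 0, 0, 0, 0]; [0, 0, 0, 0, 0, 0, 0]; [0, 0, 0, 0, 0, 0, 0]; [0, 0, 0, 0, 0, 0, 0]; [0, 0, 0, 0, 0, 0, 0]] (rows listed top to bottom)

image of 1: 0
image of x: 0
image of x^2: 0
image of x^3: 0
image of x^4: 0
image of x^5: 0
image of x^6: 0
each image's coordinates form column j of the matrix


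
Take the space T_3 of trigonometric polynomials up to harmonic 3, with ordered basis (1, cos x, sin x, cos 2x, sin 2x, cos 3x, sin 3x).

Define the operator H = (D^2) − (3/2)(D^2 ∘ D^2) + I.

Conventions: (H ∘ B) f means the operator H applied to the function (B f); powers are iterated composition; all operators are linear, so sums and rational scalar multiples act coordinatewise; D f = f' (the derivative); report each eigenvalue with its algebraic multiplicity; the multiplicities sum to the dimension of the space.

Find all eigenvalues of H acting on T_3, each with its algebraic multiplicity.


image of 1: 1
image of cos x: -(3/2)cos x
image of sin x: -(3/2)sin x
image of cos 2x: -27cos 2x
image of sin 2x: -27sin 2x
image of cos 3x: -(259/2)cos 3x
image of sin 3x: -(259/2)sin 3x
the matrix is diagonal; its diagonal is (1, -3/2, -3/2, -27, -27, -259/2, -259/2)
for a triangular matrix the eigenvalues are the diagonal entries, with algebraic multiplicity their repetition count

λ = -259/2 (multiplicity 2), λ = -27 (multiplicity 2), λ = -3/2 (multiplicity 2), λ = 1 (multiplicity 1)


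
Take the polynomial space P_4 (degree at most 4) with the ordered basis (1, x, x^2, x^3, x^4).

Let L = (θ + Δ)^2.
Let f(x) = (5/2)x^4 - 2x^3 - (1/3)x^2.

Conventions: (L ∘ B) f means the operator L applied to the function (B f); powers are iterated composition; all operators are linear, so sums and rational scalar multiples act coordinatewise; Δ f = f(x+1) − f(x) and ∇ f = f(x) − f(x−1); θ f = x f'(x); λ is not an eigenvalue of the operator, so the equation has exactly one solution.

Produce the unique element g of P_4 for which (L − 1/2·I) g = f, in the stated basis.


write g with unknown coordinates in the stated basis and equate coefficients in (L − 1/2·I) g = f
solving from the highest basis element down gives g = (5/31)x^4 - (404/527)x^3 + (10826/11067)x^2 + (6144/3689)x + 2060/651
check: L g = (80/31)x^4 - (1256/527)x^3 + (1724/11067)x^2 + (3072/3689)x + 1030/651
so L g − 1/2·g = (5/2)x^4 - 2x^3 - (1/3)x^2 = f ✓

g(x) = (5/31)x^4 - (404/527)x^3 + (10826/11067)x^2 + (6144/3689)x + 2060/651


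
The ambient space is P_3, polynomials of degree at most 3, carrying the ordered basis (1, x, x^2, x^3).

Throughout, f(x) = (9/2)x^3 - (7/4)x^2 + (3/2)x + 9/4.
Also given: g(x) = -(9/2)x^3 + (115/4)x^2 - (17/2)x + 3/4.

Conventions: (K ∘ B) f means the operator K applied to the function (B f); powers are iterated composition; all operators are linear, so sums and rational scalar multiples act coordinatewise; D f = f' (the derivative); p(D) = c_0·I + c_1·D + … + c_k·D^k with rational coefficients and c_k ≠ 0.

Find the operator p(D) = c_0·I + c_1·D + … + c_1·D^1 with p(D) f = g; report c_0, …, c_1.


c_0 = -1, c_1 = 2

D^0 f = (9/2)x^3 - (7/4)x^2 + (3/2)x + 9/4
D^1 f = (27/2)x^2 - (7/2)x + 3/2
matching coefficients of g against c_0 f + c_1 Df + … from the top degree down determines the c_i
solution: c_0 = -1, c_1 = 2


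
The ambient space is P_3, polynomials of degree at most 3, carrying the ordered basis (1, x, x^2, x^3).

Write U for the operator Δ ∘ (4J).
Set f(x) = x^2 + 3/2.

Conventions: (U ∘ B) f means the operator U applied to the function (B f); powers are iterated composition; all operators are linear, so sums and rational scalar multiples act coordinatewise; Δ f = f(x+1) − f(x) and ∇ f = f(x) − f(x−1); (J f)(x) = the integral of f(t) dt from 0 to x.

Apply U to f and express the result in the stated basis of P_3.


g(x) = 4x^2 + 4x + 22/3

J f = (1/3)x^3 + (3/2)x
(4J) f = (4/3)x^3 + 6x
Δ (4J) f = 4x^2 + 4x + 22/3


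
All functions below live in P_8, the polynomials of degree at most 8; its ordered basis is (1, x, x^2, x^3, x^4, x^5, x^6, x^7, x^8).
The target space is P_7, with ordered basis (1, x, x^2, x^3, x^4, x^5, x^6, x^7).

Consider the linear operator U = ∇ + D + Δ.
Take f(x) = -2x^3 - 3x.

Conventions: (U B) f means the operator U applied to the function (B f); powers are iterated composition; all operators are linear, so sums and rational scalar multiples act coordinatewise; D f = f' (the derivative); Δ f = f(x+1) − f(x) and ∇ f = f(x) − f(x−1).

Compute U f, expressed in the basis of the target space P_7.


∇ f = -6x^2 + 6x - 5
D f = -6x^2 - 3
Δ f = -6x^2 - 6x - 5
(∇ + D + Δ) f = -18x^2 - 13

the result is g(x) = -18x^2 - 13


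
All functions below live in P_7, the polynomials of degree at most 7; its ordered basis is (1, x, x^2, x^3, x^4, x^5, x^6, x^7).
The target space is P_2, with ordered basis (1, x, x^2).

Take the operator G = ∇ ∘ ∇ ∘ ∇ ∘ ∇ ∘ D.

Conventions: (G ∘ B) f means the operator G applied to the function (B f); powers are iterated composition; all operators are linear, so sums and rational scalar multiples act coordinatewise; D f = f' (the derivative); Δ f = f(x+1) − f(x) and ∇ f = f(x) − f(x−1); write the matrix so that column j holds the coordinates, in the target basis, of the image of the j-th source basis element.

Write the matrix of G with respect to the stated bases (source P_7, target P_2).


the matrix is [[0, 0, 0, 0, 0, 120, -1440, 10920]; [0, 0, 0, 0, 0, 0, 720, -10080]; [0, 0, 0, 0, 0, 0, 0, 2520]] (rows listed top to bottom)

image of 1: 0
image of x: 0
image of x^2: 0
image of x^3: 0
image of x^4: 0
image of x^5: 120
image of x^6: 720x - 1440
image of x^7: 2520x^2 - 10080x + 10920
each image's coordinates form column j of the matrix


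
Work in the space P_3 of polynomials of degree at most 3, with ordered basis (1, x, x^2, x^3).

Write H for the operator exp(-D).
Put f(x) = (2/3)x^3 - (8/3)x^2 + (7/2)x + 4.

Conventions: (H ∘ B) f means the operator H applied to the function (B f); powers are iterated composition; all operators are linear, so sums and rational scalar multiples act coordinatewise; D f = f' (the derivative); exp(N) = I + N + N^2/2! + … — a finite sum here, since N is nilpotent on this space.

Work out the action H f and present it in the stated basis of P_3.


order-1 term: -2x^2 + (16/3)x - 7/2
order-2 term: 2x - 8/3
order-3 term: -2/3
the series for exp(-D) f terminates at order 3
exp(-D) f = (2/3)x^3 - (14/3)x^2 + (65/6)x - 17/6

g(x) = (2/3)x^3 - (14/3)x^2 + (65/6)x - 17/6


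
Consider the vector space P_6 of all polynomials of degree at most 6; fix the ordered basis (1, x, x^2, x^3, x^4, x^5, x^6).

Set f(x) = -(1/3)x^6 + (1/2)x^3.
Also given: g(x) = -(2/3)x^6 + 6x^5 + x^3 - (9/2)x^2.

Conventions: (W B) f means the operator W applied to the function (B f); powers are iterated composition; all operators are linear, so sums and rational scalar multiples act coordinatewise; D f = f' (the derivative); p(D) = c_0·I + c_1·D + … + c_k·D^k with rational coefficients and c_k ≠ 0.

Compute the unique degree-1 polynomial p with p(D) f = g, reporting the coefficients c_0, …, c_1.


D^0 f = -(1/3)x^6 + (1/2)x^3
D^1 f = -2x^5 + (3/2)x^2
matching coefficients of g against c_0 f + c_1 Df + … from the top degree down determines the c_i
solution: c_0 = 2, c_1 = -3

c_0 = 2, c_1 = -3


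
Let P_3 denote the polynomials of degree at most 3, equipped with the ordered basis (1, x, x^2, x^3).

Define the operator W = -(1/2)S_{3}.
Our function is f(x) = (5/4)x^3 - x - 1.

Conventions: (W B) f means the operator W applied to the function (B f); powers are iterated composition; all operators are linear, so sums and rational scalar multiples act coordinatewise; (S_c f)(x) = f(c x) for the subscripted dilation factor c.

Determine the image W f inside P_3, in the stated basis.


S_{3} f = (135/4)x^3 - 3x - 1
(-(1/2)S_{3}) f = -(135/8)x^3 + (3/2)x + 1/2

g(x) = -(135/8)x^3 + (3/2)x + 1/2


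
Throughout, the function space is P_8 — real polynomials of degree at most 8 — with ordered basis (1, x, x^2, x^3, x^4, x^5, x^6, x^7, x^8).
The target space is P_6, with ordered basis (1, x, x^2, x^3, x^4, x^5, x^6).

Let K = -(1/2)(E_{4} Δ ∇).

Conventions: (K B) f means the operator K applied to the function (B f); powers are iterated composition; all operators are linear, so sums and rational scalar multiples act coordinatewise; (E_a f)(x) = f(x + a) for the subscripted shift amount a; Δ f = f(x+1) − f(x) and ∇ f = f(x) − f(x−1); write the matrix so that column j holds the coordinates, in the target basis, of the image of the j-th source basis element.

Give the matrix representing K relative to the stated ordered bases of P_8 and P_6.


the matrix is [[0, 0, -1, -12, -97, -660, -4081, -23772, -133057]; [0, 0, 0, -3, -48, -485, -3960, -28567, -190176]; [0, 0, 0, 0, -6, -120, -1455, -13860, -114268]; [0, 0, 0, 0, 0, -10, -240, -3395, -36960]; [0, 0, 0, 0, 0, 0, -15, -420, -6790]; [0, 0, 0, 0, 0, 0, 0, -21, -672]; [0, 0, 0, 0, 0, 0, 0, 0, -28]] (rows listed top to bottom)

image of 1: 0
image of x: 0
image of x^2: -1
image of x^3: -3x - 12
image of x^4: -6x^2 - 48x - 97
image of x^5: -10x^3 - 120x^2 - 485x - 660
image of x^6: -15x^4 - 240x^3 - 1455x^2 - 3960x - 4081
image of x^7: -21x^5 - 420x^4 - 3395x^3 - 13860x^2 - 28567x - 23772
image of x^8: -28x^6 - 672x^5 - 6790x^4 - 36960x^3 - 114268x^2 - 190176x - 133057
each image's coordinates form column j of the matrix


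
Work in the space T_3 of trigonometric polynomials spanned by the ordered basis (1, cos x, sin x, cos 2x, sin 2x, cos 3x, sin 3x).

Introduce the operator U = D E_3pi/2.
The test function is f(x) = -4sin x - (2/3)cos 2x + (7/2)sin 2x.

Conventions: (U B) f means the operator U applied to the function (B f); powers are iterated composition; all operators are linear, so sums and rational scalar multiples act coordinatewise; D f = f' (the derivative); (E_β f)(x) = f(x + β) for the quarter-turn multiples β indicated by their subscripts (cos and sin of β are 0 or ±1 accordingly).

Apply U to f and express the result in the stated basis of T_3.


E_3pi/2 f = 4cos x + (2/3)cos 2x - (7/2)sin 2x
D E_3pi/2 f = -4sin x - 7cos 2x - (4/3)sin 2x

the result is g(x) = -4sin x - 7cos 2x - (4/3)sin 2x


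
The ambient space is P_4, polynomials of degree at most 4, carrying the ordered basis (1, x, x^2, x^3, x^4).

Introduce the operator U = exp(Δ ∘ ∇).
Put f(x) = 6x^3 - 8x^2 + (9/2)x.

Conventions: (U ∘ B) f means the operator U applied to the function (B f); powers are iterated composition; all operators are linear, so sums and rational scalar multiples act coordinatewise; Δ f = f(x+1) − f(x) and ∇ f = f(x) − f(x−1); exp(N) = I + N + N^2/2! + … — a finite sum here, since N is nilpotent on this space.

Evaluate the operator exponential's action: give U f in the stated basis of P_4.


the result is g(x) = 6x^3 - 8x^2 + (81/2)x - 16

order-1 term: 36x - 16
the series for exp(Δ ∘ ∇) f terminates at order 1
exp(Δ ∘ ∇) f = 6x^3 - 8x^2 + (81/2)x - 16


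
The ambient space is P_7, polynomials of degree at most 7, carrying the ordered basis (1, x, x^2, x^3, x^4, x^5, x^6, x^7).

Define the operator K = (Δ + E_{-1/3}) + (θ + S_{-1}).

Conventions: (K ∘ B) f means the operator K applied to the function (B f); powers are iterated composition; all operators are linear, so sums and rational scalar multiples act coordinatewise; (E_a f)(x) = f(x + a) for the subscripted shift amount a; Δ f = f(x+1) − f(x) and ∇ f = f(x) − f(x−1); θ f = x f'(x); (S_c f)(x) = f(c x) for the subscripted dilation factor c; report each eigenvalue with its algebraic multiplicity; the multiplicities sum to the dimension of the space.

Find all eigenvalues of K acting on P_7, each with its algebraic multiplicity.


image of 1: 2
image of x: x + 2/3
image of x^2: 4x^2 + (4/3)x + 10/9
image of x^3: 3x^3 + 2x^2 + (10/3)x + 26/27
image of x^4: 6x^4 + (8/3)x^3 + (20/3)x^2 + (104/27)x + 82/81
image of x^5: 5x^5 + (10/3)x^4 + (100/9)x^3 + (260/27)x^2 + (410/81)x + 242/243
image of x^6: 8x^6 + 4x^5 + (50/3)x^4 + (520/27)x^3 + (410/27)x^2 + (484/81)x + 730/729
image of x^7: 7x^7 + (14/3)x^6 + (70/3)x^5 + (910/27)x^4 + (2870/81)x^3 + (1694/81)x^2 + (5110/729)x + 2186/2187
the matrix is upper triangular; its diagonal is (2, 1, 4, 3, 6, 5, 8, 7)
for a triangular matrix the eigenvalues are the diagonal entries, with algebraic multiplicity their repetition count

λ = 1 (multiplicity 1), λ = 2 (multiplicity 1), λ = 3 (multiplicity 1), λ = 4 (multiplicity 1), λ = 5 (multiplicity 1), λ = 6 (multiplicity 1), λ = 7 (multiplicity 1), λ = 8 (multiplicity 1)


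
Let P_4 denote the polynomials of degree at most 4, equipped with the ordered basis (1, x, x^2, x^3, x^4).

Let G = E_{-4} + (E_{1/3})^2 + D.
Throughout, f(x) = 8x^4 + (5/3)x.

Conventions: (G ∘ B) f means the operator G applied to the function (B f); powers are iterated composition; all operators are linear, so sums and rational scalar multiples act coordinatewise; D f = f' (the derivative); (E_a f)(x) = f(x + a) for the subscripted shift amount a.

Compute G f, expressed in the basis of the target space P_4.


E_{-4} f = 8x^4 - 128x^3 + 768x^2 - (6139/3)x + 6124/3
E_{1/3} f = 8x^4 + (32/3)x^3 + (16/3)x^2 + (77/27)x + 53/81
E_{1/3} E_{1/3} f = 8x^4 + (64/3)x^3 + (64/3)x^2 + (301/27)x + 218/81
D f = 32x^3 + 5/3
(E_{-4} + (E_{1/3})^2 + D) f = 16x^4 - (224/3)x^3 + (2368/3)x^2 - (54950/27)x + 165701/81

the result is g(x) = 16x^4 - (224/3)x^3 + (2368/3)x^2 - (54950/27)x + 165701/81


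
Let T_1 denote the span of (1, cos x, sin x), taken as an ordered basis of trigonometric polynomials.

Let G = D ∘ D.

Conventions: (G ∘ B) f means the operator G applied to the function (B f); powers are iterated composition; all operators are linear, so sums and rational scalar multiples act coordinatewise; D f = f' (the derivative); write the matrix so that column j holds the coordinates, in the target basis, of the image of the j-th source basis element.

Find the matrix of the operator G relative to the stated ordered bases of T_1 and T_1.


image of 1: 0
image of cos x: -cos x
image of sin x: -sin x
each image's coordinates form column j of the matrix

the matrix is [[0, 0, 0]; [0, -1, 0]; [0, 0, -1]] (rows listed top to bottom)


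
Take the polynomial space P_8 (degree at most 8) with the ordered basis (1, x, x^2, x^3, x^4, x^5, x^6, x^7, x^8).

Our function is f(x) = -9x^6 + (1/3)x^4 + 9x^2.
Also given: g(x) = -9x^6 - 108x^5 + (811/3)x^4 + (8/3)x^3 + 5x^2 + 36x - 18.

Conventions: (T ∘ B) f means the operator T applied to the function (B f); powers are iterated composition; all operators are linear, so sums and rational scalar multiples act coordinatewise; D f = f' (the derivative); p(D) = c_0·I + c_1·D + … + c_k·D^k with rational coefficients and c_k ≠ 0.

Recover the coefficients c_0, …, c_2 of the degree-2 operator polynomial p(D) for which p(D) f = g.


c_0 = 1, c_1 = 2, c_2 = -1

D^0 f = -9x^6 + (1/3)x^4 + 9x^2
D^1 f = -54x^5 + (4/3)x^3 + 18x
D^2 f = -270x^4 + 4x^2 + 18
matching coefficients of g against c_0 f + c_1 Df + … from the top degree down determines the c_i
solution: c_0 = 1, c_1 = 2, c_2 = -1


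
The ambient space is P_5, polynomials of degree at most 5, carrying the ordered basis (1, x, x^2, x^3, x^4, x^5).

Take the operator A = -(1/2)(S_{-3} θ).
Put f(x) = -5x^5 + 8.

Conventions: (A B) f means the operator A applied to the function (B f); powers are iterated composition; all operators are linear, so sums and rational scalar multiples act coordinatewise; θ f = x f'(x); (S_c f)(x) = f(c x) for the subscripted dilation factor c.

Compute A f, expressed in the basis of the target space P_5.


the image equals g(x) = -(6075/2)x^5

θ f = -25x^5
S_{-3} θ f = 6075x^5
(-(1/2)(S_{-3} θ)) f = -(6075/2)x^5


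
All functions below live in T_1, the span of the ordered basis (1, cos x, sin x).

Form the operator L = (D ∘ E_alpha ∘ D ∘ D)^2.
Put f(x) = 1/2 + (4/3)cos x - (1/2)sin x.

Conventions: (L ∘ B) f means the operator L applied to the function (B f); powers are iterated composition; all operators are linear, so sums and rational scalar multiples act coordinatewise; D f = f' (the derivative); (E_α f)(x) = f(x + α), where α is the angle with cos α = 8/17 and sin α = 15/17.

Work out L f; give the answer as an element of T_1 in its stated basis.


D f = -(1/2)cos x - (4/3)sin x
D D f = -(4/3)cos x + (1/2)sin x
E_alpha (D ∘ D) f = -(19/102)cos x + (24/17)sin x
D E_alpha (D ∘ D) f = (24/17)cos x + (19/102)sin x
D (D ∘ E_alpha ∘ D ∘ D) f = (19/102)cos x - (24/17)sin x
D D (D ∘ E_alpha ∘ D ∘ D) f = -(24/17)cos x - (19/102)sin x
E_alpha (D ∘ D) (D ∘ E_alpha ∘ D ∘ D) f = -(479/578)cos x + (1004/867)sin x
D E_alpha (D ∘ D) (D ∘ E_alpha ∘ D ∘ D) f = (1004/867)cos x + (479/578)sin x

the image equals g(x) = (1004/867)cos x + (479/578)sin x


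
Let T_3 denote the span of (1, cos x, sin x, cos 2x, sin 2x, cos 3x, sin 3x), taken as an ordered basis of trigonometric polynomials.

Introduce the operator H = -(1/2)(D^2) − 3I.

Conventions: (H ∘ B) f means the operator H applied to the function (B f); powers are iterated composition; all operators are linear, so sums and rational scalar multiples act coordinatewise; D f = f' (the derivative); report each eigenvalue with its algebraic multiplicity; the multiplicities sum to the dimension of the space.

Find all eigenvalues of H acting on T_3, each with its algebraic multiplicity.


image of 1: -3
image of cos x: -(5/2)cos x
image of sin x: -(5/2)sin x
image of cos 2x: -cos 2x
image of sin 2x: -sin 2x
image of cos 3x: (3/2)cos 3x
image of sin 3x: (3/2)sin 3x
the matrix is diagonal; its diagonal is (-3, -5/2, -5/2, -1, -1, 3/2, 3/2)
for a triangular matrix the eigenvalues are the diagonal entries, with algebraic multiplicity their repetition count

λ = -3 (multiplicity 1), λ = -5/2 (multiplicity 2), λ = -1 (multiplicity 2), λ = 3/2 (multiplicity 2)


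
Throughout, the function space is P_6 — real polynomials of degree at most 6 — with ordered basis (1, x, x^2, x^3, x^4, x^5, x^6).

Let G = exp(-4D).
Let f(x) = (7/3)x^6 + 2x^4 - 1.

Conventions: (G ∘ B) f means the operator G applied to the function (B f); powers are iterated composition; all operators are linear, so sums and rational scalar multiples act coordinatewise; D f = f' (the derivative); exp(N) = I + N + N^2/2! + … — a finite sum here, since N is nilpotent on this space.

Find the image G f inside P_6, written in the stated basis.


order-1 term: -56x^5 - 32x^3
order-2 term: 560x^4 + 192x^2
order-3 term: -(8960/3)x^3 - 512x
order-4 term: 8960x^2 + 512
order-5 term: -14336x
order-6 term: 28672/3
the series for exp(-4D) f terminates at order 6
exp(-4D) f = (7/3)x^6 - 56x^5 + 562x^4 - (9056/3)x^3 + 9152x^2 - 14848x + 30205/3

the image equals g(x) = (7/3)x^6 - 56x^5 + 562x^4 - (9056/3)x^3 + 9152x^2 - 14848x + 30205/3


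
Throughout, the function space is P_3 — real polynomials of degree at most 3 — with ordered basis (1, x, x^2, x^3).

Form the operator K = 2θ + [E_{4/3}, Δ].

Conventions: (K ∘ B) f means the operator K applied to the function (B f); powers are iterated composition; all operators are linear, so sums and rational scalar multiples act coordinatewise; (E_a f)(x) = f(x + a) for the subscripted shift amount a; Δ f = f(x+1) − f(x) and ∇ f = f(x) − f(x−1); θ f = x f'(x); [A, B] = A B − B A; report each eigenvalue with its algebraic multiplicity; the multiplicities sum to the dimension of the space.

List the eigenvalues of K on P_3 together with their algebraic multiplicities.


image of 1: 0
image of x: 2x
image of x^2: 4x^2
image of x^3: 6x^3
the matrix is upper triangular; its diagonal is (0, 2, 4, 6)
for a triangular matrix the eigenvalues are the diagonal entries, with algebraic multiplicity their repetition count

λ = 0 (multiplicity 1), λ = 2 (multiplicity 1), λ = 4 (multiplicity 1), λ = 6 (multiplicity 1)


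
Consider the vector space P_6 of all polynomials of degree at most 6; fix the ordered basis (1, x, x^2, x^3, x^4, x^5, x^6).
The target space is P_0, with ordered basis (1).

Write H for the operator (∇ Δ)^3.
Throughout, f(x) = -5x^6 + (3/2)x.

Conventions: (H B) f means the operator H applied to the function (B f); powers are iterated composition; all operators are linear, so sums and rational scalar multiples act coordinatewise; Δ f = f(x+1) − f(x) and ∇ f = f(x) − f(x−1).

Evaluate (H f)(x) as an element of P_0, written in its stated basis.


g(x) = -3600

Δ f = -30x^5 - 75x^4 - 100x^3 - 75x^2 - 30x - 7/2
∇ Δ f = -150x^4 - 150x^2 - 10
Δ (∇ Δ) f = -600x^3 - 900x^2 - 900x - 300
∇ Δ (∇ Δ) f = -1800x^2 - 600
Δ (∇ Δ) (∇ Δ) f = -3600x - 1800
∇ Δ (∇ Δ) (∇ Δ) f = -3600
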